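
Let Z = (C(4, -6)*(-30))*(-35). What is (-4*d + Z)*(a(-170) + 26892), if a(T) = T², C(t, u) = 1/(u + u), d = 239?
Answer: -58218952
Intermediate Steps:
C(t, u) = 1/(2*u)
Z = -175/2 (Z = (((½)/(-6))*(-30))*(-35) = (((½)*(-⅙))*(-30))*(-35) = -1/12*(-30)*(-35) = (5/2)*(-35) = -175/2 ≈ -87.500)
(-4*d + Z)*(a(-170) + 26892) = (-4*239 - 175/2)*((-170)² + 26892) = (-956 - 175/2)*(28900 + 26892) = -2087/2*55792 = -58218952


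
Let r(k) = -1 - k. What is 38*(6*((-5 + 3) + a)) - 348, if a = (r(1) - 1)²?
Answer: 1248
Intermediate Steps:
a = 9 (a = ((-1 - 1*1) - 1)² = ((-1 - 1) - 1)² = (-2 - 1)² = (-3)² = 9)
38*(6*((-5 + 3) + a)) - 348 = 38*(6*((-5 + 3) + 9)) - 348 = 38*(6*(-2 + 9)) - 348 = 38*(6*7) - 348 = 38*42 - 348 = 1596 - 348 = 1248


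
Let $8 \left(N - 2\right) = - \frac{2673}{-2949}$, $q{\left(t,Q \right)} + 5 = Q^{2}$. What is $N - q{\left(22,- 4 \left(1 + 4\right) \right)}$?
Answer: $- \frac{3089661}{7864} \approx -392.89$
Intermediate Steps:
$q{\left(t,Q \right)} = -5 + Q^{2}$
$N = \frac{16619}{7864}$ ($N = 2 + \frac{\left(-2673\right) \frac{1}{-2949}}{8} = 2 + \frac{\left(-2673\right) \left(- \frac{1}{2949}\right)}{8} = 2 + \frac{1}{8} \cdot \frac{891}{983} = 2 + \frac{891}{7864} = \frac{16619}{7864} \approx 2.1133$)
$N - q{\left(22,- 4 \left(1 + 4\right) \right)} = \frac{16619}{7864} - \left(-5 + \left(- 4 \left(1 + 4\right)\right)^{2}\right) = \frac{16619}{7864} - \left(-5 + \left(\left(-4\right) 5\right)^{2}\right) = \frac{16619}{7864} - \left(-5 + \left(-20\right)^{2}\right) = \frac{16619}{7864} - \left(-5 + 400\right) = \frac{16619}{7864} - 395 = - \frac{3089661}{7864}$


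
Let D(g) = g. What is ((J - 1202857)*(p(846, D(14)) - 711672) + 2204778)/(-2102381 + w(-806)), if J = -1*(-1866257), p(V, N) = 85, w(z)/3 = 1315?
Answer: 236032305511/1049218 ≈ 2.2496e+5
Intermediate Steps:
w(z) = 3945 (w(z) = 3*1315 = 3945)
J = 1866257
((J - 1202857)*(p(846, D(14)) - 711672) + 2204778)/(-2102381 + w(-806)) = ((1866257 - 1202857)*(85 - 711672) + 2204778)/(-2102381 + 3945) = (663400*(-711587) + 2204778)/(-2098436) = (-472066815800 + 2204778)*(-1/2098436) = -472064611022*(-1/2098436) = 236032305511/1049218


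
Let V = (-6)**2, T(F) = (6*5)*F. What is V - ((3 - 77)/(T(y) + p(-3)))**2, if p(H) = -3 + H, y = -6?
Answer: 309995/8649 ≈ 35.842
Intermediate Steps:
T(F) = 30*F
V = 36
V - ((3 - 77)/(T(y) + p(-3)))**2 = 36 - ((3 - 77)/(30*(-6) + (-3 - 3)))**2 = 36 - (-74/(-180 - 6))**2 = 36 - (-74/(-186))**2 = 36 - (-74*(-1/186))**2 = 36 - (37/93)**2 = 36 - 1*1369/8649 = 36 - 1369/8649 = 309995/8649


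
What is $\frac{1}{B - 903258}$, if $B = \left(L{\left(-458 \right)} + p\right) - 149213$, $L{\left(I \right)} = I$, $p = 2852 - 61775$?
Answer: $- \frac{1}{1111852} \approx -8.994 \cdot 10^{-7}$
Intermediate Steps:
$p = -58923$
$B = -208594$ ($B = \left(-458 - 58923\right) - 149213 = -59381 - 149213 = -208594$)
$\frac{1}{B - 903258} = \frac{1}{-208594 - 903258} = \frac{1}{-1111852} = - \frac{1}{1111852}$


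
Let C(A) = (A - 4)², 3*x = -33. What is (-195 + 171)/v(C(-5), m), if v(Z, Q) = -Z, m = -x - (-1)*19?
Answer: 8/27 ≈ 0.29630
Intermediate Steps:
x = -11 (x = (⅓)*(-33) = -11)
C(A) = (-4 + A)²
m = 30 (m = -1*(-11) - (-1)*19 = 11 - 1*(-19) = 11 + 19 = 30)
(-195 + 171)/v(C(-5), m) = (-195 + 171)/((-(-4 - 5)²)) = -24/((-1*(-9)²)) = -24/((-1*81)) = -24/(-81) = -24*(-1/81) = 8/27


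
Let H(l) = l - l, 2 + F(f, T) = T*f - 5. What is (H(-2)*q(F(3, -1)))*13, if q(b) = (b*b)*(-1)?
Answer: 0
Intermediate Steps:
F(f, T) = -7 + T*f (F(f, T) = -2 + (T*f - 5) = -2 + (-5 + T*f) = -7 + T*f)
q(b) = -b² (q(b) = b²*(-1) = -b²)
H(l) = 0
(H(-2)*q(F(3, -1)))*13 = (0*(-(-7 - 1*3)²))*13 = (0*(-(-7 - 3)²))*13 = (0*(-1*(-10)²))*13 = (0*(-1*100))*13 = (0*(-100))*13 = 0*13 = 0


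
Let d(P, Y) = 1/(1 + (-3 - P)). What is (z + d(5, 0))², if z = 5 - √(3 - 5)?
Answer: 1058/49 - 68*I*√2/7 ≈ 21.592 - 13.738*I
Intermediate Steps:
d(P, Y) = 1/(-2 - P)
z = 5 - I*√2 (z = 5 - √(-2) = 5 - I*√2 ≈ 5.0 - 1.4142*I)
(z + d(5, 0))² = ((5 - I*√2) - 1/(2 + 5))² = ((5 - I*√2) - 1/7)² = ((5 - I*√2) - 1*⅐)² = ((5 - I*√2) - ⅐)² = (34/7 - I*√2)²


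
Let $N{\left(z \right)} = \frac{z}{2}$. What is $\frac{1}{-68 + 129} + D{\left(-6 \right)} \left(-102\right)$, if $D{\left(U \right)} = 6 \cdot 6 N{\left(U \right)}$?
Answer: $\frac{671977}{61} \approx 11016.0$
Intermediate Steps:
$N{\left(z \right)} = \frac{z}{2}$ ($N{\left(z \right)} = z \frac{1}{2} = \frac{z}{2}$)
$D{\left(U \right)} = 18 U$ ($D{\left(U \right)} = 6 \cdot 6 \frac{U}{2} = 36 \frac{U}{2} = 18 U$)
$\frac{1}{-68 + 129} + D{\left(-6 \right)} \left(-102\right) = \frac{1}{-68 + 129} + 18 \left(-6\right) \left(-102\right) = \frac{1}{61} - -11016 = \frac{1}{61} + 11016 = \frac{671977}{61}$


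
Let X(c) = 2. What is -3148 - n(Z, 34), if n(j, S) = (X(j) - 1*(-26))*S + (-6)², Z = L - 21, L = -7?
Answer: -4136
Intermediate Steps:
Z = -28 (Z = -7 - 21 = -28)
n(j, S) = 36 + 28*S (n(j, S) = (2 - 1*(-26))*S + (-6)² = (2 + 26)*S + 36 = 28*S + 36 = 36 + 28*S)
-3148 - n(Z, 34) = -3148 - (36 + 28*34) = -3148 - (36 + 952) = -3148 - 1*988 = -3148 - 988 = -4136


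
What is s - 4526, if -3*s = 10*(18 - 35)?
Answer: -13408/3 ≈ -4469.3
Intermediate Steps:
s = 170/3 (s = -10*(18 - 35)/3 = -10*(-17)/3 = -1/3*(-170) = 170/3 ≈ 56.667)
s - 4526 = 170/3 - 4526 = -13408/3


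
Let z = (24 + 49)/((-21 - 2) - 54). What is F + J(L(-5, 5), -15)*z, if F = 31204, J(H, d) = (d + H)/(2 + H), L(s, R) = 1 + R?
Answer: 19222321/616 ≈ 31205.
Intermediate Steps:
J(H, d) = (H + d)/(2 + H)
z = -73/77 (z = 73/(-23 - 54) = 73/(-77) = 73*(-1/77) = -73/77 ≈ -0.94805)
F + J(L(-5, 5), -15)*z = 31204 + (((1 + 5) - 15)/(2 + (1 + 5)))*(-73/77) = 31204 + ((6 - 15)/(2 + 6))*(-73/77) = 31204 + (-9/8)*(-73/77) = 31204 + ((⅛)*(-9))*(-73/77) = 31204 - 9/8*(-73/77) = 31204 + 657/616 = 19222321/616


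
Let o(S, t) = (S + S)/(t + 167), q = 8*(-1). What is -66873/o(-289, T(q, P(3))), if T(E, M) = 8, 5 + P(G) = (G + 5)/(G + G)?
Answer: 11702775/578 ≈ 20247.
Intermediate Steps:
P(G) = -5 + (5 + G)/(2*G) (P(G) = -5 + (G + 5)/(G + G) = -5 + (5 + G)/((2*G)) = -5 + (5 + G)*(1/(2*G)) = -5 + (5 + G)/(2*G))
q = -8
o(S, t) = 2*S/(167 + t) (o(S, t) = (2*S)/(167 + t) = 2*S/(167 + t))
-66873/o(-289, T(q, P(3))) = -66873/(2*(-289)/(167 + 8)) = -66873/(2*(-289)/175) = -66873/(2*(-289)*(1/175)) = -66873/(-578/175) = -66873*(-175/578) = 11702775/578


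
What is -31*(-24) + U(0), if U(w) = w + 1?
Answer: 745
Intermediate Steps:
U(w) = 1 + w
-31*(-24) + U(0) = -31*(-24) + (1 + 0) = 744 + 1 = 745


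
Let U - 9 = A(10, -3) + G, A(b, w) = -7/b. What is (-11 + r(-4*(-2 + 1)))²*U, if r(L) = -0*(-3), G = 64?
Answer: 87483/10 ≈ 8748.3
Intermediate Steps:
r(L) = 0 (r(L) = -1*0 = 0)
U = 723/10 (U = 9 + (-7/10 + 64) = 9 + 633/10 = 723/10 ≈ 72.300)
(-11 + r(-4*(-2 + 1)))²*U = (-11 + 0)²*(723/10) = (-11)²*(723/10) = 121*(723/10) = 87483/10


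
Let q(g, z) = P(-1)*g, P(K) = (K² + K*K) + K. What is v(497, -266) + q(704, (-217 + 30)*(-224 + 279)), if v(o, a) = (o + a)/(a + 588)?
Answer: 32417/46 ≈ 704.72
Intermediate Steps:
P(K) = K + 2*K² (P(K) = (K² + K²) + K = 2*K² + K = K + 2*K²)
q(g, z) = g (q(g, z) = (-(1 + 2*(-1)))*g = (-(1 - 2))*g = (-1*(-1))*g = 1*g = g)
v(o, a) = (a + o)/(588 + a)
v(497, -266) + q(704, (-217 + 30)*(-224 + 279)) = (-266 + 497)/(588 - 266) + 704 = 231/322 + 704 = (1/322)*231 + 704 = 33/46 + 704 = 32417/46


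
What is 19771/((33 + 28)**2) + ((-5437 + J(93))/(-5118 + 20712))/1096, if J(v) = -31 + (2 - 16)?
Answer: 168943118491/31797850152 ≈ 5.3130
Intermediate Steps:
J(v) = -45 (J(v) = -31 - 14 = -45)
19771/((33 + 28)**2) + ((-5437 + J(93))/(-5118 + 20712))/1096 = 19771/((33 + 28)**2) + ((-5437 - 45)/(-5118 + 20712))/1096 = 19771/(61**2) - 5482/15594*(1/1096) = 19771/3721 - 5482*1/15594*(1/1096) = 19771*(1/3721) - 2741/7797*1/1096 = 19771/3721 - 2741/8545512 = 168943118491/31797850152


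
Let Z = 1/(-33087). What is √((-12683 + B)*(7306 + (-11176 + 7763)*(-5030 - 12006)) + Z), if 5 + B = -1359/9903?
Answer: I*√8801611311869879075755554333/109220187 ≈ 8.5897e+5*I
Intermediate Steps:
B = -16958/3301 (B = -5 - 1359/9903 = -5 - 1359*1/9903 = -5 - 453/3301 = -16958/3301 ≈ -5.1372)
Z = -1/33087 ≈ -3.0223e-5
√((-12683 + B)*(7306 + (-11176 + 7763)*(-5030 - 12006)) + Z) = √((-12683 - 16958/3301)*(7306 + (-11176 + 7763)*(-5030 - 12006)) - 1/33087) = √(-41883541*(7306 - 3413*(-17036))/3301 - 1/33087) = √(-41883541*(7306 + 58143868)/3301 - 1/33087) = √(-41883541/3301*58151174 - 1/33087) = √(-2435577080427134/3301 - 1/33087) = √(-80585938860092585959/109220187) = I*√8801611311869879075755554333/109220187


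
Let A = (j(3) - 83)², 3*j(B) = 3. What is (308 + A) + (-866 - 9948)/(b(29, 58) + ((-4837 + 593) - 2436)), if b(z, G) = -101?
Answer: 47694806/6781 ≈ 7033.6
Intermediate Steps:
j(B) = 1 (j(B) = (⅓)*3 = 1)
A = 6724 (A = (1 - 83)² = (-82)² = 6724)
(308 + A) + (-866 - 9948)/(b(29, 58) + ((-4837 + 593) - 2436)) = (308 + 6724) + (-866 - 9948)/(-101 + ((-4837 + 593) - 2436)) = 7032 - 10814/(-101 + (-4244 - 2436)) = 7032 - 10814/(-101 - 6680) = 7032 - 10814/(-6781) = 7032 - 10814*(-1/6781) = 7032 + 10814/6781 = 47694806/6781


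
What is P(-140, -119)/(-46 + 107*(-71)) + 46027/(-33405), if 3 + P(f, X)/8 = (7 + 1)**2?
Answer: -368086001/255314415 ≈ -1.4417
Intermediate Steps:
P(f, X) = 488 (P(f, X) = -24 + 8*(7 + 1)**2 = -24 + 8*8**2 = -24 + 8*64 = -24 + 512 = 488)
P(-140, -119)/(-46 + 107*(-71)) + 46027/(-33405) = 488/(-46 + 107*(-71)) + 46027/(-33405) = 488/(-46 - 7597) + 46027*(-1/33405) = 488/(-7643) - 46027/33405 = 488*(-1/7643) - 46027/33405 = -488/7643 - 46027/33405 = -368086001/255314415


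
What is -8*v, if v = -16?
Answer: 128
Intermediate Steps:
-8*v = -8*(-16) = 128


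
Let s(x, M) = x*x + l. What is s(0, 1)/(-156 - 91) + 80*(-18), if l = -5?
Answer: -355675/247 ≈ -1440.0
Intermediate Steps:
s(x, M) = -5 + x² (s(x, M) = x*x - 5 = x² - 5 = -5 + x²)
s(0, 1)/(-156 - 91) + 80*(-18) = (-5 + 0²)/(-156 - 91) + 80*(-18) = (-5 + 0)/(-247) - 1440 = -5*(-1/247) - 1440 = 5/247 - 1440 = -355675/247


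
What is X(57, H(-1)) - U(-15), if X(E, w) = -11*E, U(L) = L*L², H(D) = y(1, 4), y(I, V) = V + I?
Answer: 2748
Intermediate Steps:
y(I, V) = I + V
H(D) = 5 (H(D) = 1 + 4 = 5)
U(L) = L³
X(57, H(-1)) - U(-15) = -11*57 - 1*(-15)³ = -627 - 1*(-3375) = -627 + 3375 = 2748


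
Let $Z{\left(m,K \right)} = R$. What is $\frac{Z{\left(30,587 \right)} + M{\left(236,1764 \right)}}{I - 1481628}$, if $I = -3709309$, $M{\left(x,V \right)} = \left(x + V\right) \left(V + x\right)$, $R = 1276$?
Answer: $- \frac{4001276}{5190937} \approx -0.77082$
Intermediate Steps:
$Z{\left(m,K \right)} = 1276$
$M{\left(x,V \right)} = \left(V + x\right)^{2}$ ($M{\left(x,V \right)} = \left(V + x\right) \left(V + x\right) = \left(V + x\right)^{2}$)
$\frac{Z{\left(30,587 \right)} + M{\left(236,1764 \right)}}{I - 1481628} = \frac{1276 + \left(1764 + 236\right)^{2}}{-3709309 - 1481628} = \frac{1276 + 2000^{2}}{-5190937} = \left(1276 + 4000000\right) \left(- \frac{1}{5190937}\right) = 4001276 \left(- \frac{1}{5190937}\right) = - \frac{4001276}{5190937}$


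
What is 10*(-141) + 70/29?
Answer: -40820/29 ≈ -1407.6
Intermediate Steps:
10*(-141) + 70/29 = -1410 + 70*(1/29) = -1410 + 70/29 = -40820/29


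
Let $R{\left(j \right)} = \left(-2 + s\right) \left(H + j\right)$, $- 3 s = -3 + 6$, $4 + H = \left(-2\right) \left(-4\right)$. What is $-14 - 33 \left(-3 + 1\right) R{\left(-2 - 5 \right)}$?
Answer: $580$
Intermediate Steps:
$H = 4$ ($H = -4 - -8 = -4 + 8 = 4$)
$s = -1$ ($s = - \frac{-3 + 6}{3} = \left(- \frac{1}{3}\right) 3 = -1$)
$R{\left(j \right)} = -12 - 3 j$ ($R{\left(j \right)} = \left(-2 - 1\right) \left(4 + j\right) = - 3 \left(4 + j\right) = -12 - 3 j$)
$-14 - 33 \left(-3 + 1\right) R{\left(-2 - 5 \right)} = -14 - 33 \left(-3 + 1\right) \left(-12 - 3 \left(-2 - 5\right)\right) = -14 - 33 \left(- 2 \left(-12 - -21\right)\right) = -14 - 33 \left(- 2 \left(-12 + 21\right)\right) = -14 - 33 \left(\left(-2\right) 9\right) = -14 - -594 = -14 + 594 = 580$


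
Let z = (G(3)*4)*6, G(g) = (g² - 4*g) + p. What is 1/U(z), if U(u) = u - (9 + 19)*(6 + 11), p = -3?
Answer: -1/620 ≈ -0.0016129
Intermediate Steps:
G(g) = -3 + g² - 4*g (G(g) = (g² - 4*g) - 3 = -3 + g² - 4*g)
z = -144 (z = ((-3 + 3² - 4*3)*4)*6 = ((-3 + 9 - 12)*4)*6 = -6*4*6 = -24*6 = -144)
U(u) = -476 + u (U(u) = u - 28*17 = u - 1*476 = u - 476 = -476 + u)
1/U(z) = 1/(-476 - 144) = 1/(-620) = -1/620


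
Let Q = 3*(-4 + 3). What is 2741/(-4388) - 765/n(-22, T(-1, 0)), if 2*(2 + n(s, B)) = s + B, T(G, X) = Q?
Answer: 6634151/127252 ≈ 52.134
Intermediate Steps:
Q = -3 (Q = 3*(-1) = -3)
T(G, X) = -3
n(s, B) = -2 + B/2 + s/2 (n(s, B) = -2 + (s + B)/2 = -2 + (B + s)/2 = -2 + (B/2 + s/2) = -2 + B/2 + s/2)
2741/(-4388) - 765/n(-22, T(-1, 0)) = 2741/(-4388) - 765/(-2 + (1/2)*(-3) + (1/2)*(-22)) = 2741*(-1/4388) - 765/(-2 - 3/2 - 11) = -2741/4388 - 765/(-29/2) = -2741/4388 - 765*(-2/29) = -2741/4388 + 1530/29 = 6634151/127252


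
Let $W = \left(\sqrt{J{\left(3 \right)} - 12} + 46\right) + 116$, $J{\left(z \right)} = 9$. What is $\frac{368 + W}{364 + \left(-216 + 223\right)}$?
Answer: $\frac{10}{7} + \frac{i \sqrt{3}}{371} \approx 1.4286 + 0.0046686 i$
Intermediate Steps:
$W = 162 + i \sqrt{3}$ ($W = \left(\sqrt{9 - 12} + 46\right) + 116 = \left(\sqrt{-3} + 46\right) + 116 = \left(i \sqrt{3} + 46\right) + 116 = \left(46 + i \sqrt{3}\right) + 116 = 162 + i \sqrt{3} \approx 162.0 + 1.732 i$)
$\frac{368 + W}{364 + \left(-216 + 223\right)} = \frac{368 + \left(162 + i \sqrt{3}\right)}{364 + \left(-216 + 223\right)} = \frac{530 + i \sqrt{3}}{364 + 7} = \frac{530 + i \sqrt{3}}{371} = \left(530 + i \sqrt{3}\right) \frac{1}{371} = \frac{10}{7} + \frac{i \sqrt{3}}{371}$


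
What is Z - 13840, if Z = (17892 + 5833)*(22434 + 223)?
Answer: 537523485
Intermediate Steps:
Z = 537537325 (Z = 23725*22657 = 537537325)
Z - 13840 = 537537325 - 13840 = 537523485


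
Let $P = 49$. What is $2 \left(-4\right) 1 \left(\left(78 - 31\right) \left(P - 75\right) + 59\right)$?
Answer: $9304$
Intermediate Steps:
$2 \left(-4\right) 1 \left(\left(78 - 31\right) \left(P - 75\right) + 59\right) = 2 \left(-4\right) 1 \left(\left(78 - 31\right) \left(49 - 75\right) + 59\right) = \left(-8\right) 1 \left(47 \left(-26\right) + 59\right) = - 8 \left(-1222 + 59\right) = \left(-8\right) \left(-1163\right) = 9304$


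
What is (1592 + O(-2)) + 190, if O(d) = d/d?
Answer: 1783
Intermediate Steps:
O(d) = 1
(1592 + O(-2)) + 190 = (1592 + 1) + 190 = 1593 + 190 = 1783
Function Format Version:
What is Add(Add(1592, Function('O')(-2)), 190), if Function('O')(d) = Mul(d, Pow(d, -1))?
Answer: 1783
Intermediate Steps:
Function('O')(d) = 1
Add(Add(1592, Function('O')(-2)), 190) = Add(Add(1592, 1), 190) = Add(1593, 190) = 1783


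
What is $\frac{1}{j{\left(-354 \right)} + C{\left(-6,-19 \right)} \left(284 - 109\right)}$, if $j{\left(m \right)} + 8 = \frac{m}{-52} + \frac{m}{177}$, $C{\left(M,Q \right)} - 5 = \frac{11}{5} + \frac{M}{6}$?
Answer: $\frac{26}{28127} \approx 0.00092438$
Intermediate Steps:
$C{\left(M,Q \right)} = \frac{36}{5} + \frac{M}{6}$ ($C{\left(M,Q \right)} = 5 + \left(\frac{11}{5} + \frac{M}{6}\right) = \frac{36}{5} + \frac{M}{6}$)
$j{\left(m \right)} = -8 - \frac{125 m}{9204}$ ($j{\left(m \right)} = -8 + \left(\frac{m}{-52} + \frac{m}{177}\right) = -8 + \left(m \left(- \frac{1}{52}\right) + m \frac{1}{177}\right) = -8 + \left(- \frac{m}{52} + \frac{m}{177}\right) = -8 - \frac{125 m}{9204}$)
$\frac{1}{j{\left(-354 \right)} + C{\left(-6,-19 \right)} \left(284 - 109\right)} = \frac{1}{\left(-8 - - \frac{125}{26}\right) + \left(\frac{36}{5} + \frac{1}{6} \left(-6\right)\right) \left(284 - 109\right)} = \frac{1}{\left(-8 + \frac{125}{26}\right) + \left(\frac{36}{5} - 1\right) 175} = \frac{1}{- \frac{83}{26} + \frac{31}{5} \cdot 175} = \frac{1}{- \frac{83}{26} + 1085} = \frac{1}{\frac{28127}{26}} = \frac{26}{28127}$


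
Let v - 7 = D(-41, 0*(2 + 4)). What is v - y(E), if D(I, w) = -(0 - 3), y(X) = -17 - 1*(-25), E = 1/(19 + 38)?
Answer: 2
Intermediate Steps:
E = 1/57 ≈ 0.017544
y(X) = 8 (y(X) = -17 + 25 = 8)
D(I, w) = 3 (D(I, w) = -1*(-3) = 3)
v = 10 (v = 7 + 3 = 10)
v - y(E) = 10 - 1*8 = 10 - 8 = 2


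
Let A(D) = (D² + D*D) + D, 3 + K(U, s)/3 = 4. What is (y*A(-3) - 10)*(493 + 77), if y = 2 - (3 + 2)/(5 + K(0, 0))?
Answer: 24225/4 ≈ 6056.3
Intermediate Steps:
K(U, s) = 3 (K(U, s) = -9 + 3*4 = -9 + 12 = 3)
A(D) = D + 2*D² (A(D) = (D² + D²) + D = 2*D² + D = D + 2*D²)
y = 11/8 (y = 2 - (3 + 2)/(5 + 3) = 2 - 5/8 = 11/8 ≈ 1.3750)
(y*A(-3) - 10)*(493 + 77) = (11*(-3*(1 + 2*(-3)))/8 - 10)*(493 + 77) = (11*(-3*(1 - 6))/8 - 10)*570 = (11*(-3*(-5))/8 - 10)*570 = ((11/8)*15 - 10)*570 = (165/8 - 10)*570 = (85/8)*570 = 24225/4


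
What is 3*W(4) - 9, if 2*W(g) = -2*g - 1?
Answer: -45/2 ≈ -22.500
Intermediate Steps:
W(g) = -½ - g (W(g) = (-2*g - 1)/2 = (-1 - 2*g)/2 = -½ - g)
3*W(4) - 9 = 3*(-½ - 1*4) - 9 = 3*(-½ - 4) - 9 = 3*(-9/2) - 9 = -27/2 - 9 = -45/2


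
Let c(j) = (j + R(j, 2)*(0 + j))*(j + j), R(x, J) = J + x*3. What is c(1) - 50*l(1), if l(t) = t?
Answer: -38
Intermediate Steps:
R(x, J) = J + 3*x
c(j) = 2*j*(j + j*(2 + 3*j)) (c(j) = (j + (2 + 3*j)*(0 + j))*(j + j) = (j + (2 + 3*j)*j)*(2*j) = (j + j*(2 + 3*j))*(2*j) = 2*j*(j + j*(2 + 3*j)))
c(1) - 50*l(1) = 6*1²*(1 + 1) - 50*1 = 6*1*2 - 50 = 12 - 50 = -38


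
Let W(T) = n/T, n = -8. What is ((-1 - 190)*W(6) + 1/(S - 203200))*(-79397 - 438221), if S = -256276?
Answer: -90852223623749/689214 ≈ -1.3182e+8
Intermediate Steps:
W(T) = -8/T
((-1 - 190)*W(6) + 1/(S - 203200))*(-79397 - 438221) = ((-1 - 190)*(-8/6) + 1/(-256276 - 203200))*(-79397 - 438221) = (-(-1528)/6 + 1/(-459476))*(-517618) = (-191*(-4/3) - 1/459476)*(-517618) = (764/3 - 1/459476)*(-517618) = (351039661/1378428)*(-517618) = -90852223623749/689214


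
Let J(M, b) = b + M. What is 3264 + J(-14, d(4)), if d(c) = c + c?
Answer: 3258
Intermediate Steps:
d(c) = 2*c
J(M, b) = M + b
3264 + J(-14, d(4)) = 3264 + (-14 + 2*4) = 3264 + (-14 + 8) = 3264 - 6 = 3258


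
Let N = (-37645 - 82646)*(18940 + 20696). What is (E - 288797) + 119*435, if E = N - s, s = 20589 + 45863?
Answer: -4768157560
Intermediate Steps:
N = -4767854076 (N = -120291*39636 = -4767854076)
s = 66452
E = -4767920528 (E = -4767854076 - 1*66452 = -4767854076 - 66452 = -4767920528)
(E - 288797) + 119*435 = (-4767920528 - 288797) + 119*435 = -4768209325 + 51765 = -4768157560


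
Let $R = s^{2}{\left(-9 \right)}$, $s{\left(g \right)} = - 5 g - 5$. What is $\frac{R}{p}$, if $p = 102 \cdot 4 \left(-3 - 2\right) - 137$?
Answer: $- \frac{1600}{2177} \approx -0.73496$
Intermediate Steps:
$s{\left(g \right)} = -5 - 5 g$
$R = 1600$ ($R = \left(-5 - -45\right)^{2} = \left(-5 + 45\right)^{2} = 40^{2} = 1600$)
$p = -2177$ ($p = 102 \cdot 4 \left(-5\right) - 137 = 102 \left(-20\right) - 137 = -2040 - 137 = -2177$)
$\frac{R}{p} = \frac{1600}{-2177} = 1600 \left(- \frac{1}{2177}\right) = - \frac{1600}{2177}$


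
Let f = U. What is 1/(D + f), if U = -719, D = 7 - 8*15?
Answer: -1/832 ≈ -0.0012019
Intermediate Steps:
D = -113 (D = 7 - 120 = -113)
f = -719
1/(D + f) = 1/(-113 - 719) = 1/(-832) = -1/832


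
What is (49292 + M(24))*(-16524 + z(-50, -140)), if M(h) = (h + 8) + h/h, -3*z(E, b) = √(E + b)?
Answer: -815046300 - 49325*I*√190/3 ≈ -8.1505e+8 - 2.2663e+5*I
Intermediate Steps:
z(E, b) = -√(E + b)/3
M(h) = 9 + h (M(h) = (8 + h) + 1 = 9 + h)
(49292 + M(24))*(-16524 + z(-50, -140)) = (49292 + (9 + 24))*(-16524 - √(-50 - 140)/3) = (49292 + 33)*(-16524 - I*√190/3) = 49325*(-16524 - I*√190/3) = -815046300 - 49325*I*√190/3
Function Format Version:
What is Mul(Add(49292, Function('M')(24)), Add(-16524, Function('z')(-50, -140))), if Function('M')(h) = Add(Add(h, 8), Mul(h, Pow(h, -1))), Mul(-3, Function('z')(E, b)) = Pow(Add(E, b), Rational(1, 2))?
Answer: Add(-815046300, Mul(Rational(-49325, 3), I, Pow(190, Rational(1, 2)))) ≈ Add(-8.1505e+8, Mul(-2.2663e+5, I))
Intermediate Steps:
Function('z')(E, b) = Mul(Rational(-1, 3), Pow(Add(E, b), Rational(1, 2)))
Function('M')(h) = Add(9, h) (Function('M')(h) = Add(Add(8, h), 1) = Add(9, h))
Mul(Add(49292, Function('M')(24)), Add(-16524, Function('z')(-50, -140))) = Mul(Add(49292, Add(9, 24)), Add(-16524, Mul(Rational(-1, 3), Pow(Add(-50, -140), Rational(1, 2))))) = Mul(Add(49292, 33), Add(-16524, Mul(Rational(-1, 3), Pow(-190, Rational(1, 2))))) = Mul(49325, Add(-16524, Mul(Rational(-1, 3), Mul(I, Pow(190, Rational(1, 2)))))) = Mul(49325, Add(-16524, Mul(Rational(-1, 3), I, Pow(190, Rational(1, 2))))) = Add(-815046300, Mul(Rational(-49325, 3), I, Pow(190, Rational(1, 2))))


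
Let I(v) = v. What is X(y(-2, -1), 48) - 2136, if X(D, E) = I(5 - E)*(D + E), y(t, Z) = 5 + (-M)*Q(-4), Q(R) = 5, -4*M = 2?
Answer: -9045/2 ≈ -4522.5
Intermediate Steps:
M = -½ (M = -¼*2 = -½ ≈ -0.50000)
y(t, Z) = 15/2 (y(t, Z) = 5 - 1*(-½)*5 = 5 + (½)*5 = 5 + 5/2 = 15/2)
X(D, E) = (5 - E)*(D + E)
X(y(-2, -1), 48) - 2136 = -(-5 + 48)*(15/2 + 48) - 2136 = -1*43*111/2 - 2136 = -4773/2 - 2136 = -9045/2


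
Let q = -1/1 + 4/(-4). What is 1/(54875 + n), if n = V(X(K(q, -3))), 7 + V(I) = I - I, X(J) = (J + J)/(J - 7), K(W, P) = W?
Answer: 1/54868 ≈ 1.8226e-5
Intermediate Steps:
q = -2 (q = -1*1 + 4*(-¼) = -1 - 1 = -2)
X(J) = 2*J/(-7 + J) (X(J) = (2*J)/(-7 + J) = 2*J/(-7 + J))
V(I) = -7 (V(I) = -7 + (I - I) = -7 + 0 = -7)
n = -7
1/(54875 + n) = 1/(54875 - 7) = 1/54868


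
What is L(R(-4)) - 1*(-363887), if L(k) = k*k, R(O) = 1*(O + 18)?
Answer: 364083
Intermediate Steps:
R(O) = 18 + O (R(O) = 1*(18 + O) = 18 + O)
L(k) = k**2
L(R(-4)) - 1*(-363887) = (18 - 4)**2 - 1*(-363887) = 14**2 + 363887 = 196 + 363887 = 364083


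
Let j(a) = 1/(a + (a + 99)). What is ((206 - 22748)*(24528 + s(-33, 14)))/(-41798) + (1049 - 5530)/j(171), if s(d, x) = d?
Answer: -41022869634/20899 ≈ -1.9629e+6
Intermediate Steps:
j(a) = 1/(99 + 2*a) (j(a) = 1/(a + (99 + a)) = 1/(99 + 2*a))
((206 - 22748)*(24528 + s(-33, 14)))/(-41798) + (1049 - 5530)/j(171) = ((206 - 22748)*(24528 - 33))/(-41798) + (1049 - 5530)/(1/(99 + 2*171)) = -22542*24495*(-1/41798) - 4481/(1/(99 + 342)) = -552166290*(-1/41798) - 4481/(1/441) = 276083145/20899 - 4481/1/441 = 276083145/20899 - 4481*441 = 276083145/20899 - 1976121 = -41022869634/20899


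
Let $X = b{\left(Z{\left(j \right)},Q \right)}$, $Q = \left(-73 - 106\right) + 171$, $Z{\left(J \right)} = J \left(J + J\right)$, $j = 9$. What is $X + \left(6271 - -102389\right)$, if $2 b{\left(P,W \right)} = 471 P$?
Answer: $146811$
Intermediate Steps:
$Z{\left(J \right)} = 2 J^{2}$ ($Z{\left(J \right)} = J 2 J = 2 J^{2}$)
$Q = -8$ ($Q = -179 + 171 = -8$)
$b{\left(P,W \right)} = \frac{471 P}{2}$
$X = 38151$ ($X = \frac{471 \cdot 2 \cdot 9^{2}}{2} = \frac{471 \cdot 2 \cdot 81}{2} = \frac{471}{2} \cdot 162 = 38151$)
$X + \left(6271 - -102389\right) = 38151 + \left(6271 - -102389\right) = 38151 + \left(6271 + 102389\right) = 38151 + 108660 = 146811$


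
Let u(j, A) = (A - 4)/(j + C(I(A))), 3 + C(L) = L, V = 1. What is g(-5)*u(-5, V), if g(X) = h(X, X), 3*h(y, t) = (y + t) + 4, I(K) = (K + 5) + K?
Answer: -6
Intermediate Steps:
I(K) = 5 + 2*K (I(K) = (5 + K) + K = 5 + 2*K)
C(L) = -3 + L
h(y, t) = 4/3 + t/3 + y/3 (h(y, t) = ((y + t) + 4)/3 = ((t + y) + 4)/3 = (4 + t + y)/3 = 4/3 + t/3 + y/3)
g(X) = 4/3 + 2*X/3 (g(X) = 4/3 + X/3 + X/3 = 4/3 + 2*X/3)
u(j, A) = (-4 + A)/(2 + j + 2*A) (u(j, A) = (A - 4)/(j + (-3 + (5 + 2*A))) = (-4 + A)/(j + (2 + 2*A)) = (-4 + A)/(2 + j + 2*A))
g(-5)*u(-5, V) = (4/3 + (2/3)*(-5))*((-4 + 1)/(2 - 5 + 2*1)) = (4/3 - 10/3)*(-3/(2 - 5 + 2)) = -2*(-3)/(-1) = -(-2)*(-3) = -2*3 = -6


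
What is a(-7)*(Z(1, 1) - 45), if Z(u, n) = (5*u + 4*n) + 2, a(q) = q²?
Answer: -1666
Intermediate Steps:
Z(u, n) = 2 + 4*n + 5*u (Z(u, n) = (4*n + 5*u) + 2 = 2 + 4*n + 5*u)
a(-7)*(Z(1, 1) - 45) = (-7)²*((2 + 4*1 + 5*1) - 45) = 49*((2 + 4 + 5) - 45) = 49*(11 - 45) = 49*(-34) = -1666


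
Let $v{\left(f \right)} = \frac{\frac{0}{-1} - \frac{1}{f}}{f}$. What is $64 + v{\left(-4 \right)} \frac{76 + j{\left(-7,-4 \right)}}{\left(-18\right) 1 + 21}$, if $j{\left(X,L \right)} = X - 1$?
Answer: $\frac{751}{12} \approx 62.583$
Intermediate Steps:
$j{\left(X,L \right)} = -1 + X$ ($j{\left(X,L \right)} = X - 1 = -1 + X$)
$v{\left(f \right)} = - \frac{1}{f^{2}}$ ($v{\left(f \right)} = \frac{0 \left(-1\right) - \frac{1}{f}}{f} = \frac{0 - \frac{1}{f}}{f} = \frac{\left(-1\right) \frac{1}{f}}{f} = - \frac{1}{f^{2}}$)
$64 + v{\left(-4 \right)} \frac{76 + j{\left(-7,-4 \right)}}{\left(-18\right) 1 + 21} = 64 + - \frac{1}{16} \frac{76 - 8}{\left(-18\right) 1 + 21} = 64 + \left(-1\right) \frac{1}{16} \frac{76 - 8}{-18 + 21} = 64 - \frac{68 \cdot \frac{1}{3}}{16} = 64 - \frac{17}{12} = \frac{751}{12}$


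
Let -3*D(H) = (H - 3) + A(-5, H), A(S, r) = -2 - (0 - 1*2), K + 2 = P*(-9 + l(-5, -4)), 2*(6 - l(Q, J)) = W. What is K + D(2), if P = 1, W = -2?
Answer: -11/3 ≈ -3.6667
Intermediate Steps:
l(Q, J) = 7 (l(Q, J) = 6 - 1/2*(-2) = 6 + 1 = 7)
K = -4 (K = -2 + 1*(-9 + 7) = -2 + 1*(-2) = -2 - 2 = -4)
A(S, r) = 0 (A(S, r) = -2 - (0 - 2) = -2 - 1*(-2) = -2 + 2 = 0)
D(H) = 1 - H/3 (D(H) = -((H - 3) + 0)/3 = -((-3 + H) + 0)/3 = -(-3 + H)/3 = 1 - H/3)
K + D(2) = -4 + (1 - 1/3*2) = -4 + (1 - 2/3) = -4 + 1/3 = -11/3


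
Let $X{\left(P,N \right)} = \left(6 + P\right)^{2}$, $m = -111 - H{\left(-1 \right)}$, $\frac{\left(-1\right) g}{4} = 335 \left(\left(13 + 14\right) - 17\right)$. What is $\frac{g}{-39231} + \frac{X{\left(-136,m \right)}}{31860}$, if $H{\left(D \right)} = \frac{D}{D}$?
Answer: $\frac{74755}{85727} \approx 0.87201$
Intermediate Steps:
$H{\left(D \right)} = 1$
$g = -13400$ ($g = - 4 \cdot 335 \left(\left(13 + 14\right) - 17\right) = - 4 \cdot 335 \left(27 - 17\right) = - 4 \cdot 335 \cdot 10 = \left(-4\right) 3350 = -13400$)
$m = -112$ ($m = -111 - 1 = -112$)
$\frac{g}{-39231} + \frac{X{\left(-136,m \right)}}{31860} = - \frac{13400}{-39231} + \frac{\left(6 - 136\right)^{2}}{31860} = \left(-13400\right) \left(- \frac{1}{39231}\right) + \left(-130\right)^{2} \cdot \frac{1}{31860} = \frac{13400}{39231} + 16900 \cdot \frac{1}{31860} = \frac{13400}{39231} + \frac{845}{1593} = \frac{74755}{85727}$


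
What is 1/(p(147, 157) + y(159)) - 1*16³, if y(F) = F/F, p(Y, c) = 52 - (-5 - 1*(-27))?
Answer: -126975/31 ≈ -4096.0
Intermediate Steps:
p(Y, c) = 30 (p(Y, c) = 52 - (-5 + 27) = 52 - 1*22 = 52 - 22 = 30)
y(F) = 1
1/(p(147, 157) + y(159)) - 1*16³ = 1/(30 + 1) - 1*16³ = 1/31 - 1*4096 = 1/31 - 4096 = -126975/31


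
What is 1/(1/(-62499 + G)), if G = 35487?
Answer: -27012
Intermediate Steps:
1/(1/(-62499 + G)) = 1/(1/(-62499 + 35487)) = 1/(1/(-27012)) = 1/(-1/27012) = -27012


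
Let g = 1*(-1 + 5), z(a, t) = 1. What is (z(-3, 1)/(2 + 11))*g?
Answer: 4/13 ≈ 0.30769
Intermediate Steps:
g = 4 (g = 1*4 = 4)
(z(-3, 1)/(2 + 11))*g = (1/(2 + 11))*4 = (1/13)*4 = 4/13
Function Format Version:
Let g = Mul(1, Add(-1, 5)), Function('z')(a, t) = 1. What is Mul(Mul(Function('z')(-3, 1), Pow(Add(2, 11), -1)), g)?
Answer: Rational(4, 13) ≈ 0.30769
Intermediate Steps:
g = 4 (g = Mul(1, 4) = 4)
Mul(Mul(Function('z')(-3, 1), Pow(Add(2, 11), -1)), g) = Mul(Mul(1, Pow(Add(2, 11), -1)), 4) = Mul(Mul(1, Pow(13, -1)), 4) = Mul(Mul(1, Rational(1, 13)), 4) = Mul(Rational(1, 13), 4) = Rational(4, 13)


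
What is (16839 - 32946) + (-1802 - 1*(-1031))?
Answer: -16878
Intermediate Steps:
(16839 - 32946) + (-1802 - 1*(-1031)) = -16107 + (-1802 + 1031) = -16107 - 771 = -16878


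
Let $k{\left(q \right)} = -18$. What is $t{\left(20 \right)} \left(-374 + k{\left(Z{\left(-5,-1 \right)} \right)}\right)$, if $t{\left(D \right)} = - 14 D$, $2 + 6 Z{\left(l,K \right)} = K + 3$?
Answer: $109760$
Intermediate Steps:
$Z{\left(l,K \right)} = \frac{1}{6} + \frac{K}{6}$ ($Z{\left(l,K \right)} = - \frac{1}{3} + \frac{K + 3}{6} = - \frac{1}{3} + \frac{3 + K}{6} = - \frac{1}{3} + \left(\frac{1}{2} + \frac{K}{6}\right) = \frac{1}{6} + \frac{K}{6}$)
$t{\left(20 \right)} \left(-374 + k{\left(Z{\left(-5,-1 \right)} \right)}\right) = \left(-14\right) 20 \left(-374 - 18\right) = \left(-280\right) \left(-392\right) = 109760$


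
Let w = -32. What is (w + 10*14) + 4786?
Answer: 4894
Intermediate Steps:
(w + 10*14) + 4786 = (-32 + 10*14) + 4786 = (-32 + 140) + 4786 = 108 + 4786 = 4894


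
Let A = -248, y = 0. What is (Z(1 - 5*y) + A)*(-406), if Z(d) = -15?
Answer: 106778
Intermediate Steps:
(Z(1 - 5*y) + A)*(-406) = (-15 - 248)*(-406) = -263*(-406) = 106778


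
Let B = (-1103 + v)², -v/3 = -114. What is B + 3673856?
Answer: 4252977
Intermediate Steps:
v = 342 (v = -3*(-114) = 342)
B = 579121 (B = (-1103 + 342)² = (-761)² = 579121)
B + 3673856 = 579121 + 3673856 = 4252977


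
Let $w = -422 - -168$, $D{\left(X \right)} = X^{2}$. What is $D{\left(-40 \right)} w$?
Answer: $-406400$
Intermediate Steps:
$w = -254$ ($w = -422 + 168 = -254$)
$D{\left(-40 \right)} w = \left(-40\right)^{2} \left(-254\right) = 1600 \left(-254\right) = -406400$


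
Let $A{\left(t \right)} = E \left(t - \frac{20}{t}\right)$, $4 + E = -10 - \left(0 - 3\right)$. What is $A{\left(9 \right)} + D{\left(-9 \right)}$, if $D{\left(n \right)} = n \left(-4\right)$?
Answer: $- \frac{347}{9} \approx -38.556$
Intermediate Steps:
$D{\left(n \right)} = - 4 n$
$E = -11$ ($E = -4 - \left(10 - 3\right) = -4 - 7 = -11$)
$A{\left(t \right)} = - 11 t + \frac{220}{t}$ ($A{\left(t \right)} = - 11 \left(t - \frac{20}{t}\right) = - 11 t + \frac{220}{t}$)
$A{\left(9 \right)} + D{\left(-9 \right)} = \left(\left(-11\right) 9 + \frac{220}{9}\right) - -36 = \left(-99 + 220 \cdot \frac{1}{9}\right) + 36 = \left(-99 + \frac{220}{9}\right) + 36 = - \frac{671}{9} + 36 = - \frac{347}{9}$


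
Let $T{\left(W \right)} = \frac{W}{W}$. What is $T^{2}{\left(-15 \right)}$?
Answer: $1$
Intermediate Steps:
$T{\left(W \right)} = 1$
$T^{2}{\left(-15 \right)} = 1^{2} = 1$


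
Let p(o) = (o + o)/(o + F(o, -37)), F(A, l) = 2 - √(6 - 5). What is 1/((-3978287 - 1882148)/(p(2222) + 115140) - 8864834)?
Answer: -255960664/2269061824636781 ≈ -1.1280e-7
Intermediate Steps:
F(A, l) = 1 (F(A, l) = 2 - √1 = 2 - 1*1 = 2 - 1 = 1)
p(o) = 2*o/(1 + o) (p(o) = (o + o)/(o + 1) = (2*o)/(1 + o) = 2*o/(1 + o))
1/((-3978287 - 1882148)/(p(2222) + 115140) - 8864834) = 1/((-3978287 - 1882148)/(2*2222/(1 + 2222) + 115140) - 8864834) = 1/(-5860435/(2*2222/2223 + 115140) - 8864834) = 1/(-5860435/(2*2222*(1/2223) + 115140) - 8864834) = 1/(-5860435/(4444/2223 + 115140) - 8864834) = 1/(-5860435/255960664/2223 - 8864834) = 1/(-5860435*2223/255960664 - 8864834) = 1/(-13027747005/255960664 - 8864834) = 1/(-2269061824636781/255960664) = -255960664/2269061824636781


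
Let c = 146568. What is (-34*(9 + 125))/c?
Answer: -1139/36642 ≈ -0.031085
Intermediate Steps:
(-34*(9 + 125))/c = -34*(9 + 125)/146568 = -34*134*(1/146568) = -4556*1/146568 = -1139/36642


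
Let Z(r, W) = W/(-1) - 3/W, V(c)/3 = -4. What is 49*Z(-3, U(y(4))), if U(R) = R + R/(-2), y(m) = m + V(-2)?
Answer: 931/4 ≈ 232.75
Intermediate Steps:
V(c) = -12 (V(c) = 3*(-4) = -12)
y(m) = -12 + m (y(m) = m - 12 = -12 + m)
U(R) = R/2 (U(R) = R + R*(-½) = R - R/2 = R/2)
Z(r, W) = -W - 3/W (Z(r, W) = W*(-1) - 3/W = -W - 3/W)
49*Z(-3, U(y(4))) = 49*(-(-12 + 4)/2 - 3*2/(-12 + 4)) = 49*(-(-8)/2 - 3/((½)*(-8))) = 49*(-1*(-4) - 3/(-4)) = 49*(4 - 3*(-¼)) = 49*(4 + ¾) = 49*(19/4) = 931/4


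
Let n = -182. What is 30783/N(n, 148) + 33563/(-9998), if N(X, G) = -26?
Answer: -77160268/64987 ≈ -1187.3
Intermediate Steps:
30783/N(n, 148) + 33563/(-9998) = 30783/(-26) + 33563/(-9998) = 30783*(-1/26) + 33563*(-1/9998) = -30783/26 - 33563/9998 = -77160268/64987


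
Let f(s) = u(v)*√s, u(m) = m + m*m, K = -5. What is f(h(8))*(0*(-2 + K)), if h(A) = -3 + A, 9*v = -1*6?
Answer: 0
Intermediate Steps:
v = -⅔ (v = (-1*6)/9 = (⅑)*(-6) = -⅔ ≈ -0.66667)
u(m) = m + m²
f(s) = -2*√s/9 (f(s) = (-2*(1 - ⅔)/3)*√s = (-⅔*⅓)*√s = -2*√s/9)
f(h(8))*(0*(-2 + K)) = (-2*√(-3 + 8)/9)*(0*(-2 - 5)) = (-2*√5/9)*(0*(-7)) = -2*√5/9*0 = 0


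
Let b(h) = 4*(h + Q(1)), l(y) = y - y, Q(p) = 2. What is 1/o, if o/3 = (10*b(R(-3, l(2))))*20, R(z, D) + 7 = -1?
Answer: -1/14400 ≈ -6.9444e-5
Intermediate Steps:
l(y) = 0
R(z, D) = -8 (R(z, D) = -7 - 1 = -8)
b(h) = 8 + 4*h (b(h) = 4*(h + 2) = 4*(2 + h) = 8 + 4*h)
o = -14400 (o = 3*((10*(8 + 4*(-8)))*20) = 3*((10*(8 - 32))*20) = 3*((10*(-24))*20) = 3*(-240*20) = 3*(-4800) = -14400)
1/o = 1/(-14400) = -1/14400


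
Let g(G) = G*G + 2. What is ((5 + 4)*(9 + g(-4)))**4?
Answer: 3486784401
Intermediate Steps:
g(G) = 2 + G**2 (g(G) = G**2 + 2 = 2 + G**2)
((5 + 4)*(9 + g(-4)))**4 = ((5 + 4)*(9 + (2 + (-4)**2)))**4 = (9*(9 + (2 + 16)))**4 = (9*(9 + 18))**4 = (9*27)**4 = 243**4 = 3486784401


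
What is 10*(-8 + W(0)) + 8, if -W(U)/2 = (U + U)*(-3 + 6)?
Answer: -72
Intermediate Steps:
W(U) = -12*U (W(U) = -2*(U + U)*(-3 + 6) = -2*2*U*3 = -12*U)
10*(-8 + W(0)) + 8 = 10*(-8 - 12*0) + 8 = 10*(-8 + 0) + 8 = 10*(-8) + 8 = -80 + 8 = -72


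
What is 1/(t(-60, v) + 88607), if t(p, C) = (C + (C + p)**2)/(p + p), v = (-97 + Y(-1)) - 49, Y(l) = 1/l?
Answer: 20/1765023 ≈ 1.1331e-5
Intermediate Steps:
v = -147 (v = (-97 + 1/(-1)) - 49 = (-97 - 1) - 49 = -98 - 49 = -147)
t(p, C) = (C + (C + p)**2)/(2*p) (t(p, C) = (C + (C + p)**2)/((2*p)) = (C + (C + p)**2)*(1/(2*p)) = (C + (C + p)**2)/(2*p))
1/(t(-60, v) + 88607) = 1/((1/2)*(-147 + (-147 - 60)**2)/(-60) + 88607) = 1/((1/2)*(-1/60)*(-147 + (-207)**2) + 88607) = 1/((1/2)*(-1/60)*(-147 + 42849) + 88607) = 1/((1/2)*(-1/60)*42702 + 88607) = 1/(-7117/20 + 88607) = 1/(1765023/20) = 20/1765023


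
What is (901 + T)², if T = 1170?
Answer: 4289041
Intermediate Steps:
(901 + T)² = (901 + 1170)² = 2071² = 4289041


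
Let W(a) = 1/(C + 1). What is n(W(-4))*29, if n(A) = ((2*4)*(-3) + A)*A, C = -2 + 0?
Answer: 725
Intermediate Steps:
C = -2
W(a) = -1 (W(a) = 1/(-2 + 1) = 1/(-1) = -1)
n(A) = A*(-24 + A) (n(A) = (8*(-3) + A)*A = (-24 + A)*A = A*(-24 + A))
n(W(-4))*29 = -(-24 - 1)*29 = -1*(-25)*29 = 25*29 = 725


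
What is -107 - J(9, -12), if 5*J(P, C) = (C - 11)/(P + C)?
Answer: -1628/15 ≈ -108.53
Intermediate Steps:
J(P, C) = (-11 + C)/(5*(C + P)) (J(P, C) = ((C - 11)/(P + C))/5 = ((-11 + C)/(C + P))/5 = (-11 + C)/(5*(C + P)))
-107 - J(9, -12) = -107 - (-11 - 12)/(5*(-12 + 9)) = -107 - (-23)/(5*(-3)) = -107 - (-1)*(-23)/(5*3) = -107 - 1*23/15 = -107 - 23/15 = -1628/15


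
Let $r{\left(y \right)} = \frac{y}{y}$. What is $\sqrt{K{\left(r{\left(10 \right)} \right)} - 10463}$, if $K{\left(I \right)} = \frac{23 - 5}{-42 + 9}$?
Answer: $\frac{i \sqrt{1266089}}{11} \approx 102.29 i$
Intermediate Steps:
$r{\left(y \right)} = 1$
$K{\left(I \right)} = - \frac{6}{11}$ ($K{\left(I \right)} = \frac{18}{-33} = 18 \left(- \frac{1}{33}\right) = - \frac{6}{11}$)
$\sqrt{K{\left(r{\left(10 \right)} \right)} - 10463} = \sqrt{- \frac{6}{11} - 10463} = \sqrt{- \frac{115099}{11}} = \frac{i \sqrt{1266089}}{11}$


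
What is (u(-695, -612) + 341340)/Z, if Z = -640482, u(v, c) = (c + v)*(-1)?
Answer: -342647/640482 ≈ -0.53498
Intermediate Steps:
u(v, c) = -c - v
(u(-695, -612) + 341340)/Z = ((-1*(-612) - 1*(-695)) + 341340)/(-640482) = ((612 + 695) + 341340)*(-1/640482) = (1307 + 341340)*(-1/640482) = 342647*(-1/640482) = -342647/640482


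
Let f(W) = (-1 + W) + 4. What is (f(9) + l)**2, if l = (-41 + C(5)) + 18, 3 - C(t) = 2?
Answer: 100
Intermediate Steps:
f(W) = 3 + W
C(t) = 1 (C(t) = 3 - 1*2 = 3 - 2 = 1)
l = -22 (l = (-41 + 1) + 18 = -40 + 18 = -22)
(f(9) + l)**2 = ((3 + 9) - 22)**2 = (12 - 22)**2 = (-10)**2 = 100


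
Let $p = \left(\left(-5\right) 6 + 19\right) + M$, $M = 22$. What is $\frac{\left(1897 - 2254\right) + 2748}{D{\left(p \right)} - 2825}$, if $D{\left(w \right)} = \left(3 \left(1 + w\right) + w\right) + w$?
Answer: $- \frac{2391}{2767} \approx -0.86411$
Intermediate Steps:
$p = 11$ ($p = \left(\left(-5\right) 6 + 19\right) + 22 = \left(-30 + 19\right) + 22 = -11 + 22 = 11$)
$D{\left(w \right)} = 3 + 5 w$ ($D{\left(w \right)} = \left(\left(3 + 3 w\right) + w\right) + w = \left(3 + 4 w\right) + w = 3 + 5 w$)
$\frac{\left(1897 - 2254\right) + 2748}{D{\left(p \right)} - 2825} = \frac{\left(1897 - 2254\right) + 2748}{\left(3 + 5 \cdot 11\right) - 2825} = \frac{\left(1897 - 2254\right) + 2748}{\left(3 + 55\right) - 2825} = \frac{-357 + 2748}{58 - 2825} = \frac{2391}{-2767} = 2391 \left(- \frac{1}{2767}\right) = - \frac{2391}{2767}$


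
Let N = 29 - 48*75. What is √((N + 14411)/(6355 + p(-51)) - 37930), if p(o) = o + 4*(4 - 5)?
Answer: 4*I*√26134955/105 ≈ 194.75*I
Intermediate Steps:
N = -3571 (N = 29 - 3600 = -3571)
p(o) = -4 + o (p(o) = o + 4*(-1) = o - 4 = -4 + o)
√((N + 14411)/(6355 + p(-51)) - 37930) = √((-3571 + 14411)/(6355 + (-4 - 51)) - 37930) = √(10840/(6355 - 55) - 37930) = √(10840/6300 - 37930) = √(10840*(1/6300) - 37930) = √(542/315 - 37930) = √(-11947408/315) = 4*I*√26134955/105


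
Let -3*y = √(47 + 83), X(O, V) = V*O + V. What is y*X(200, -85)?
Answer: 5695*√130 ≈ 64933.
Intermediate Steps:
X(O, V) = V + O*V (X(O, V) = O*V + V = V + O*V)
y = -√130/3 (y = -√(47 + 83)/3 = -√130/3 ≈ -3.8006)
y*X(200, -85) = (-√130/3)*(-85*(1 + 200)) = (-√130/3)*(-85*201) = -√130/3*(-17085) = 5695*√130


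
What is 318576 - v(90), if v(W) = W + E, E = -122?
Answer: 318608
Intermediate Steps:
v(W) = -122 + W (v(W) = W - 122 = -122 + W)
318576 - v(90) = 318576 - (-122 + 90) = 318576 - 1*(-32) = 318576 + 32 = 318608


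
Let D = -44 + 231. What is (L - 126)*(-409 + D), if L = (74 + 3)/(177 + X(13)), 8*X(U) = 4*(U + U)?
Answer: 2648793/95 ≈ 27882.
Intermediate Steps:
X(U) = U (X(U) = (4*(U + U))/8 = (4*(2*U))/8 = (8*U)/8 = U)
L = 77/190 (L = (74 + 3)/(177 + 13) = 77/190 ≈ 0.40526)
D = 187
(L - 126)*(-409 + D) = (77/190 - 126)*(-409 + 187) = -23863/190*(-222) = 2648793/95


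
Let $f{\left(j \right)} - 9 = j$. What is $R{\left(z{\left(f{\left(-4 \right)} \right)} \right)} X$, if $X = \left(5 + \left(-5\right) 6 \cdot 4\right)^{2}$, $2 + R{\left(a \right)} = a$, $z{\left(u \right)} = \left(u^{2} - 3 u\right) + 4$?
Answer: $158700$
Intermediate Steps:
$f{\left(j \right)} = 9 + j$
$z{\left(u \right)} = 4 + u^{2} - 3 u$
$R{\left(a \right)} = -2 + a$
$X = 13225$ ($X = \left(5 - 120\right)^{2} = \left(-115\right)^{2} = 13225$)
$R{\left(z{\left(f{\left(-4 \right)} \right)} \right)} X = \left(-2 + \left(4 + \left(9 - 4\right)^{2} - 3 \left(9 - 4\right)\right)\right) 13225 = \left(-2 + \left(4 + 5^{2} - 15\right)\right) 13225 = \left(-2 + \left(4 + 25 - 15\right)\right) 13225 = \left(-2 + 14\right) 13225 = 12 \cdot 13225 = 158700$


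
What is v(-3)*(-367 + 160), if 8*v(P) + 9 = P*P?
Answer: 0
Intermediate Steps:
v(P) = -9/8 + P²/8 (v(P) = -9/8 + (P*P)/8 = -9/8 + P²/8)
v(-3)*(-367 + 160) = (-9/8 + (⅛)*(-3)²)*(-367 + 160) = (-9/8 + (⅛)*9)*(-207) = (-9/8 + 9/8)*(-207) = 0*(-207) = 0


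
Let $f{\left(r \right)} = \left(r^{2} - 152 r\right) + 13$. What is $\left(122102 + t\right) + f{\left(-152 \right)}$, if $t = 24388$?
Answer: $192711$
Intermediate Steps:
$f{\left(r \right)} = 13 + r^{2} - 152 r$
$\left(122102 + t\right) + f{\left(-152 \right)} = \left(122102 + 24388\right) + \left(13 + \left(-152\right)^{2} - -23104\right) = 146490 + \left(13 + 23104 + 23104\right) = 146490 + 46221 = 192711$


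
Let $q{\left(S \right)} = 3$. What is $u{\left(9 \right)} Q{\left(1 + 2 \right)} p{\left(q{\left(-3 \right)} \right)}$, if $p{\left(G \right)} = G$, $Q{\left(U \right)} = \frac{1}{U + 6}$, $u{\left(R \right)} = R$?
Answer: $3$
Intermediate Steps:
$Q{\left(U \right)} = \frac{1}{6 + U}$
$u{\left(9 \right)} Q{\left(1 + 2 \right)} p{\left(q{\left(-3 \right)} \right)} = \frac{9}{6 + \left(1 + 2\right)} 3 = \frac{9}{6 + 3} \cdot 3 = \frac{9}{9} \cdot 3 = 9 \cdot \frac{1}{9} \cdot 3 = 1 \cdot 3 = 3$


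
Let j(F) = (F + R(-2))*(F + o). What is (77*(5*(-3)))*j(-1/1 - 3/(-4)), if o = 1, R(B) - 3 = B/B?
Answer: -51975/16 ≈ -3248.4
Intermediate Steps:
R(B) = 4 (R(B) = 3 + B/B = 3 + 1 = 4)
j(F) = (1 + F)*(4 + F) (j(F) = (F + 4)*(F + 1) = (4 + F)*(1 + F) = (1 + F)*(4 + F))
(77*(5*(-3)))*j(-1/1 - 3/(-4)) = (77*(5*(-3)))*(4 + (-1/1 - 3/(-4))² + 5*(-1/1 - 3/(-4))) = (77*(-15))*(4 + (-1*1 - 3*(-¼))² + 5*(-1*1 - 3*(-¼))) = -1155*(4 + (-1 + ¾)² + 5*(-1 + ¾)) = -1155*(4 + (-¼)² + 5*(-¼)) = -1155*(4 + 1/16 - 5/4) = -1155*45/16 = -51975/16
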